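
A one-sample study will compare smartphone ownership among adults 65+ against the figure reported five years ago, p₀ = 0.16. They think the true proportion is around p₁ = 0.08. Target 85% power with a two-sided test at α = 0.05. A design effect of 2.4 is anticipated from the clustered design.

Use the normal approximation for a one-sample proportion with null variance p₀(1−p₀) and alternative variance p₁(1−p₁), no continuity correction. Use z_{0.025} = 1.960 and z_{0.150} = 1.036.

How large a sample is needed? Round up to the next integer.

n = [z_{α/2}·√(p₀q₀) + z_β·√(p₁q₁)]² / (p₁ − p₀)²
  = [1.960·√(0.16·0.84) + 1.036·√(0.08·0.92)]² / (-0.08)²
  = [1.960·0.3666 + 1.036·0.2713]² / 0.0064
  = [0.9996]² / 0.0064
  = 156.13
Design effect: 2.4 × 156.13 = 374.71.
Round up → n = 375.

n = 375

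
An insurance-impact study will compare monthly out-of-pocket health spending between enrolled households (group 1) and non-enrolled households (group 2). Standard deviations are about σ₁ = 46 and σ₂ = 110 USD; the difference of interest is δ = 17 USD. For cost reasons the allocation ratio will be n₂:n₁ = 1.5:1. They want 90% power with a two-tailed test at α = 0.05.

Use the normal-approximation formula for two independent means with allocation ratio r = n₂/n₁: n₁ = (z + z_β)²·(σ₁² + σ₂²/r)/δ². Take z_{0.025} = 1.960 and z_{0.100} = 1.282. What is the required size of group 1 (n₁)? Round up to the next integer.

n₁ = (z_{α/2} + z_β)² · (σ₁² + σ₂²/r) / δ²
   = (1.960 + 1.282)² · (46² + 110²/1.5) / 17²
   = 10.5106 · (2116 + 8066.7) / 289
   = 10.5106 · 10182.7 / 289
   = 370.33
Round up → n₁ = 371; n₂ = r·n₁ = 1.5 × 371 = 557.

n₁ = 371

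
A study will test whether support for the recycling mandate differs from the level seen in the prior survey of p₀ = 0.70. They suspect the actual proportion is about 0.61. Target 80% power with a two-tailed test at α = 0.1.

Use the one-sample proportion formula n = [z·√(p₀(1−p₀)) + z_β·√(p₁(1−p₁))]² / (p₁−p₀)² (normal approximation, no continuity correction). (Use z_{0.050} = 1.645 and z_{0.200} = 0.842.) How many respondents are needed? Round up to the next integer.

n = 168

n = [z_{α/2}·√(p₀q₀) + z_β·√(p₁q₁)]² / (p₁ − p₀)²
  = [1.645·√(0.70·0.30) + 0.842·√(0.61·0.39)]² / (-0.09)²
  = [1.645·0.4583 + 0.842·0.4877]² / 0.0081
  = [1.1645]² / 0.0081
  = 167.42
Round up → n = 168.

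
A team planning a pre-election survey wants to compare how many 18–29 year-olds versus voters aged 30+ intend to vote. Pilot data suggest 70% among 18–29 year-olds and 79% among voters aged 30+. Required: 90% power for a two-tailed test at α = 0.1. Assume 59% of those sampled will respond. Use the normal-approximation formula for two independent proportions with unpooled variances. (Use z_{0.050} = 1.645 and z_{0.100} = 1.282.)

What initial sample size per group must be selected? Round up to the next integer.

n = 674 per group

n = (z_{α/2} + z_β)² · [p₁(1−p₁) + p₂(1−p₂)] / (p₁ − p₂)²
  = (1.645 + 1.282)² · (0.70·0.30 + 0.79·0.21) / (-0.09)²
  = (2.927)² · (0.2100 + 0.1659) / 0.0081
  = 8.5673 · 0.3759 / 0.0081
  = 397.59
Adjust for 59% response: 397.59 / 0.59 = 673.88.
Round up → n = 674 per group.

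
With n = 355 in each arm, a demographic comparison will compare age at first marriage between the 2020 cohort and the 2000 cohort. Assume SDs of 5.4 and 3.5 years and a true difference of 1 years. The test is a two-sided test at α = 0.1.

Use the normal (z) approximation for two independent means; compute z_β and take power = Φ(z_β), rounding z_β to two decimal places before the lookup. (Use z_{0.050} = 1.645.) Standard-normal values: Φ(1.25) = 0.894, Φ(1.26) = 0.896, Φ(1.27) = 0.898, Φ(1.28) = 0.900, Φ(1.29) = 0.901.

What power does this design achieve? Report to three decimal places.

Power ≈ 0.900

z_β = δ·√(n/(σ₁²+σ₂²)) − z_{α/2}
    = 1 · √(355/41.41) − 1.645
    = 1 · 2.92794 − 1.645
    = 2.9279 − 1.645 = 1.2829 → 1.28
Power = Φ(1.28) = 0.900.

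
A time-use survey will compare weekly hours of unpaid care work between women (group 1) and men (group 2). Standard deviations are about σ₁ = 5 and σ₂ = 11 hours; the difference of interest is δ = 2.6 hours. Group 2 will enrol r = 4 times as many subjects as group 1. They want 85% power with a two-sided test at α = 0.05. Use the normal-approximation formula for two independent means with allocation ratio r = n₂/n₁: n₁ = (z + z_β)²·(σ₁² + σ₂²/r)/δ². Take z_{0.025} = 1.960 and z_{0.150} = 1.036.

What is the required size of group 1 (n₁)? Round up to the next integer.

n₁ = (z_{α/2} + z_β)² · (σ₁² + σ₂²/r) / δ²
   = (1.960 + 1.036)² · (5² + 11²/4) / 2.6²
   = 8.9760 · (25 + 30.25) / 6.76
   = 8.9760 · 55.25 / 6.76
   = 73.36
Round up → n₁ = 74; n₂ = r·n₁ = 4 × 74 = 296.

n₁ = 74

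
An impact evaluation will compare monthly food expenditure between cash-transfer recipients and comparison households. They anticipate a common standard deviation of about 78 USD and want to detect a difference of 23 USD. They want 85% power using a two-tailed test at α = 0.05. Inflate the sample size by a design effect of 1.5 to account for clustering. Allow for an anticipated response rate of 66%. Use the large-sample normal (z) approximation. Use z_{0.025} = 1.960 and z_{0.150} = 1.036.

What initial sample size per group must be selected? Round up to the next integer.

n = 470 per group

n = (z_{α/2} + z_β)² · (σ₁² + σ₂²) / δ²
  = (1.960 + 1.036)² · (2·78² = 12168) / 23²
  = 8.9760 · 12168 / 529
  = 206.47
Design effect: 1.5 × 206.47 = 309.70.
Adjust for 66% response: 309.70 / 0.66 = 469.24.
Round up → n = 470 per group.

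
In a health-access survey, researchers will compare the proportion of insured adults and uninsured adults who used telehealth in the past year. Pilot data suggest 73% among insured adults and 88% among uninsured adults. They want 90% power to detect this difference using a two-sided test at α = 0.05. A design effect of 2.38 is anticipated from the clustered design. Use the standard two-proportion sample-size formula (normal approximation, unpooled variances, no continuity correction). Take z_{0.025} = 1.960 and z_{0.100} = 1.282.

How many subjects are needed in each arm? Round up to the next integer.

n = (z_{α/2} + z_β)² · [p₁(1−p₁) + p₂(1−p₂)] / (p₁ − p₂)²
  = (1.960 + 1.282)² · (0.73·0.27 + 0.88·0.12) / (-0.15)²
  = (3.242)² · (0.1971 + 0.1056) / 0.0225
  = 10.5106 · 0.3027 / 0.0225
  = 141.40
Design effect: 2.38 × 141.40 = 336.54.
Round up → n = 337 per group.

n = 337 per group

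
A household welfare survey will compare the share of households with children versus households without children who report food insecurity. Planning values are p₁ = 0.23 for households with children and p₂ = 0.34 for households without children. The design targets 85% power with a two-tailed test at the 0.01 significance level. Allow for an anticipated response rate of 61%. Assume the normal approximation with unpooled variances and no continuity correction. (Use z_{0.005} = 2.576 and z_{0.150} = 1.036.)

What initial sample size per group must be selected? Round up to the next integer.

n = 710 per group

n = (z_{α/2} + z_β)² · [p₁(1−p₁) + p₂(1−p₂)] / (p₁ − p₂)²
  = (2.576 + 1.036)² · (0.23·0.77 + 0.34·0.66) / (-0.11)²
  = (3.612)² · (0.1771 + 0.2244) / 0.0121
  = 13.0465 · 0.4015 / 0.0121
  = 432.91
Adjust for 61% response: 432.91 / 0.61 = 709.69.
Round up → n = 710 per group.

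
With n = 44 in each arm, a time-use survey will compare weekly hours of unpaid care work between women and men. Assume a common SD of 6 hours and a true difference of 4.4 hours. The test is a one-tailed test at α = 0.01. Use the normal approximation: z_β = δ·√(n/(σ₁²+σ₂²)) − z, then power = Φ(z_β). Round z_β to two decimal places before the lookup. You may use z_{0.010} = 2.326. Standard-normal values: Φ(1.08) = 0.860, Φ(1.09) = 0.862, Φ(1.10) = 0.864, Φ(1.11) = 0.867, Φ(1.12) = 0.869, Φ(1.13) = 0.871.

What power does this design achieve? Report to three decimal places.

Power ≈ 0.867

z_β = δ·√(n/(σ₁²+σ₂²)) − z_α
    = 4.4 · √(44/72) − 2.326
    = 4.4 · 0.78174 − 2.326
    = 3.4396 − 2.326 = 1.1136 → 1.11
Power = Φ(1.11) = 0.867.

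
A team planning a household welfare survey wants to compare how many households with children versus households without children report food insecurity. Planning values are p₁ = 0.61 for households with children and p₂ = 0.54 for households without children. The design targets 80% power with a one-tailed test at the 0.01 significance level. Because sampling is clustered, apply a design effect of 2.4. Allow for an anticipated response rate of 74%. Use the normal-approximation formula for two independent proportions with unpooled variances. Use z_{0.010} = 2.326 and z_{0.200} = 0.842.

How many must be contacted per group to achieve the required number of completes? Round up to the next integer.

n = 3231 per group

n = (z_α + z_β)² · [p₁(1−p₁) + p₂(1−p₂)] / (p₁ − p₂)²
  = (2.326 + 0.842)² · (0.61·0.39 + 0.54·0.46) / (0.07)²
  = (3.168)² · (0.2379 + 0.2484) / 0.0049
  = 10.0362 · 0.4863 / 0.0049
  = 996.04
Design effect: 2.4 × 996.04 = 2390.51.
Adjust for 74% response: 2390.51 / 0.74 = 3230.41.
Round up → n = 3231 per group.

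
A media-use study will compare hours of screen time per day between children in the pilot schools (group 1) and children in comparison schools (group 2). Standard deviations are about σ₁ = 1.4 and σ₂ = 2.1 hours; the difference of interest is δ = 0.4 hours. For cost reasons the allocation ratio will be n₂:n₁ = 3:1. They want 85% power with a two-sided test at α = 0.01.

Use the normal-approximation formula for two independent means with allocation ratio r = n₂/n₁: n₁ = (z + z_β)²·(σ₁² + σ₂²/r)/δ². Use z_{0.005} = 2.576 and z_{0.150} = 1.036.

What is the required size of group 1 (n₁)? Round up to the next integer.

n₁ = 280

n₁ = (z_{α/2} + z_β)² · (σ₁² + σ₂²/r) / δ²
   = (2.576 + 1.036)² · (1.4² + 2.1²/3) / 0.4²
   = 13.0465 · (1.96 + 1.47) / 0.16
   = 13.0465 · 3.43 / 0.16
   = 279.69
Round up → n₁ = 280; n₂ = r·n₁ = 3 × 280 = 840.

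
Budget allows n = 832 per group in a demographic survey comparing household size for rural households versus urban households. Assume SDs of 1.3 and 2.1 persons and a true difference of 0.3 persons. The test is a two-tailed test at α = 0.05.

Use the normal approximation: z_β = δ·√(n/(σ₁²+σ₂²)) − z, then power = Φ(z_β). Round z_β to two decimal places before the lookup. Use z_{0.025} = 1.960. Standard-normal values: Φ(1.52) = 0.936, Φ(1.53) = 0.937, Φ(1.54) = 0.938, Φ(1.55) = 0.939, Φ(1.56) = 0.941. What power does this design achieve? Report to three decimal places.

z_β = δ·√(n/(σ₁²+σ₂²)) − z_{α/2}
    = 0.3 · √(832/6.1) − 1.960
    = 0.3 · 11.67876 − 1.960
    = 3.5036 − 1.960 = 1.5436 → 1.54
Power = Φ(1.54) = 0.938.

Power ≈ 0.938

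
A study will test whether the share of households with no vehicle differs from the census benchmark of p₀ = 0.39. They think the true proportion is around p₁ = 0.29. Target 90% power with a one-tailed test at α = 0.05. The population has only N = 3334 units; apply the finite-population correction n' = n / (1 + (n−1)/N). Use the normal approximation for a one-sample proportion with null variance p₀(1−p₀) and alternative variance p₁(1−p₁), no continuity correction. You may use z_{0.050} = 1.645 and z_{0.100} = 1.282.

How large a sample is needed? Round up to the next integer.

n = 182

n = [z_α·√(p₀q₀) + z_β·√(p₁q₁)]² / (p₁ − p₀)²
  = [1.645·√(0.39·0.61) + 1.282·√(0.29·0.71)]² / (-0.10)²
  = [1.645·0.4877 + 1.282·0.4538]² / 0.0100
  = [1.3841]² / 0.0100
  = 191.57
Finite-population correction (N = 3334): 191.57 / (1 + (191.57 − 1)/3334) = 181.21.
Round up → n = 182.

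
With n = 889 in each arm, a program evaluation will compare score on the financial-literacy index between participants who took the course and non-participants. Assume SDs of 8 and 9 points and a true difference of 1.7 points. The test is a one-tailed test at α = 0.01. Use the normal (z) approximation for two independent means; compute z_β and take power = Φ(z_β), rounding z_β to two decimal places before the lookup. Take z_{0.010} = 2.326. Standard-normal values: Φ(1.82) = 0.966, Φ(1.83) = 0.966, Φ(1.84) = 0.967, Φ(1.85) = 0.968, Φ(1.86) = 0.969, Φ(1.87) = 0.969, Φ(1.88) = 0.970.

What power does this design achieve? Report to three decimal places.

z_β = δ·√(n/(σ₁²+σ₂²)) − z_α
    = 1.7 · √(889/145) − 2.326
    = 1.7 · 2.47609 − 2.326
    = 4.2094 − 2.326 = 1.8834 → 1.88
Power = Φ(1.88) = 0.970.

Power ≈ 0.970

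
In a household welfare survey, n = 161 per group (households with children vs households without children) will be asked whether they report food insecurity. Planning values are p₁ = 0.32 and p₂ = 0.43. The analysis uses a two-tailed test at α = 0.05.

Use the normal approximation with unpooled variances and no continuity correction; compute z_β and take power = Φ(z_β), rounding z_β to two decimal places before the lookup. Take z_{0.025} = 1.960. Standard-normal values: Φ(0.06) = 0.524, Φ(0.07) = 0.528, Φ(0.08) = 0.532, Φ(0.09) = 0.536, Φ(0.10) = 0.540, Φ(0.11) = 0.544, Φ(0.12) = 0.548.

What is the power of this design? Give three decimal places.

Power ≈ 0.536

z_β = |p₁−p₂|·√(n/[p₁q₁+p₂q₂]) − z_{α/2}
    = 0.11 · √(161/0.4627) − 1.960
    = 0.11 · 18.6536 − 1.960
    = 2.0519 − 1.960 = 0.0919 → 0.09
Power = Φ(0.09) = 0.536.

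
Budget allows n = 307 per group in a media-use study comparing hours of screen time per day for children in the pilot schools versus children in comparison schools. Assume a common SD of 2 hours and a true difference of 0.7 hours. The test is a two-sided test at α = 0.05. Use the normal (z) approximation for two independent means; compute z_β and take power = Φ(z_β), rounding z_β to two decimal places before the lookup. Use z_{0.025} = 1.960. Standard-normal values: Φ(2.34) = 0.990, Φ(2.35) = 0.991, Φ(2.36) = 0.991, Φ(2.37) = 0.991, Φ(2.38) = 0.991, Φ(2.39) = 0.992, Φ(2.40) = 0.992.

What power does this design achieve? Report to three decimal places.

z_β = δ·√(n/(σ₁²+σ₂²)) − z_{α/2}
    = 0.7 · √(307/8) − 1.960
    = 0.7 · 6.19476 − 1.960
    = 4.3363 − 1.960 = 2.3763 → 2.38
Power = Φ(2.38) = 0.991.

Power ≈ 0.991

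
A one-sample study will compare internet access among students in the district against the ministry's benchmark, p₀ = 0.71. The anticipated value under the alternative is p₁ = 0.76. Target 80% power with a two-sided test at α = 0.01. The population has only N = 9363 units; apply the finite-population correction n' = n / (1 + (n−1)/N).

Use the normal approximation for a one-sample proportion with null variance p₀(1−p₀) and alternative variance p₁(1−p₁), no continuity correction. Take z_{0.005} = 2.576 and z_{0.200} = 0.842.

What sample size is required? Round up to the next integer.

n = [z_{α/2}·√(p₀q₀) + z_β·√(p₁q₁)]² / (p₁ − p₀)²
  = [2.576·√(0.71·0.29) + 0.842·√(0.76·0.24)]² / (0.05)²
  = [2.576·0.4538 + 0.842·0.4271]² / 0.0025
  = [1.5285]² / 0.0025
  = 934.52
Finite-population correction (N = 9363): 934.52 / (1 + (934.52 − 1)/9363) = 849.79.
Round up → n = 850.

n = 850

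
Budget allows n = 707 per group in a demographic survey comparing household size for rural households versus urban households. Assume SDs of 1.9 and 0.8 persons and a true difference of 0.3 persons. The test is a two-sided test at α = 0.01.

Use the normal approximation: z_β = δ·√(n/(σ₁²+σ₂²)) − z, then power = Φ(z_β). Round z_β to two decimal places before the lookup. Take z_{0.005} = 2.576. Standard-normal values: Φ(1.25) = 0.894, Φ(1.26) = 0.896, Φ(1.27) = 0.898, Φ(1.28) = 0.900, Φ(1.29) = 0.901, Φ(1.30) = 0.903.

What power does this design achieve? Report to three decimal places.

z_β = δ·√(n/(σ₁²+σ₂²)) − z_{α/2}
    = 0.3 · √(707/4.25) − 2.576
    = 0.3 · 12.89779 − 2.576
    = 3.8693 − 2.576 = 1.2933 → 1.29
Power = Φ(1.29) = 0.901.

Power ≈ 0.901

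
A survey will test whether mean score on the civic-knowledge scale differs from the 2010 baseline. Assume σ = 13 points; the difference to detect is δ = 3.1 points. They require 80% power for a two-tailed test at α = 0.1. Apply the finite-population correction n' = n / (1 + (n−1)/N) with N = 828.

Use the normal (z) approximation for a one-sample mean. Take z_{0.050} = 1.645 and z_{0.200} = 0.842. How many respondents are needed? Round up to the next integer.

n = (z_{α/2} + z_β)² · σ² / δ²
  = (1.645 + 0.842)² · 13² / 3.1²
  = 6.1852 · 169 / 9.61
  = 108.77
Finite-population correction (N = 828): 108.77 / (1 + (108.77 − 1)/828) = 96.24.
Round up → n = 97.

n = 97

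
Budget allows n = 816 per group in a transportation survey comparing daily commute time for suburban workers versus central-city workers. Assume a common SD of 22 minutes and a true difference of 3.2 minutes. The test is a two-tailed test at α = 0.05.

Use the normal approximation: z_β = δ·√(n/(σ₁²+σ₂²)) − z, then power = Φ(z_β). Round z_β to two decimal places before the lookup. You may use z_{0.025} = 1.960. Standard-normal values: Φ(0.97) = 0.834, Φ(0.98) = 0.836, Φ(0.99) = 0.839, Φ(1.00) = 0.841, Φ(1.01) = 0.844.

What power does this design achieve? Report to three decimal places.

Power ≈ 0.836

z_β = δ·√(n/(σ₁²+σ₂²)) − z_{α/2}
    = 3.2 · √(816/968) − 1.960
    = 3.2 · 0.91814 − 1.960
    = 2.9380 − 1.960 = 0.9780 → 0.98
Power = Φ(0.98) = 0.836.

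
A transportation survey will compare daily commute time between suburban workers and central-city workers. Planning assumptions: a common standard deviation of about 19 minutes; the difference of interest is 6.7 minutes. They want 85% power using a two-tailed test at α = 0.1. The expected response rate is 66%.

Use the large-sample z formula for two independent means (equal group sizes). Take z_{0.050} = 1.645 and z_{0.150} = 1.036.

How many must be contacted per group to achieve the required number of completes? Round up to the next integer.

n = 176 per group

n = (z_{α/2} + z_β)² · (σ₁² + σ₂²) / δ²
  = (1.645 + 1.036)² · (2·19² = 722) / 6.7²
  = 7.1878 · 722 / 44.89
  = 115.61
Adjust for 66% response: 115.61 / 0.66 = 175.16.
Round up → n = 176 per group.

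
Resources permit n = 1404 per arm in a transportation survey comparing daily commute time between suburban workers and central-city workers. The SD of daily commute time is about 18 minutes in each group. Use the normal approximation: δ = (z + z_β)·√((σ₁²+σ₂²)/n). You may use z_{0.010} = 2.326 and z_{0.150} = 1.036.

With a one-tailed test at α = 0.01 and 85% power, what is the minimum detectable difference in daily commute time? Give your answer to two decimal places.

Minimum detectable difference ≈ 2.28 minutes

δ = (z_α + z_β) · √((σ₁²+σ₂²)/n)
  = (2.326 + 1.036) · √(648/1404)
  = 3.362 · √0.46154
  = 3.362 · 0.6794
  = 2.2840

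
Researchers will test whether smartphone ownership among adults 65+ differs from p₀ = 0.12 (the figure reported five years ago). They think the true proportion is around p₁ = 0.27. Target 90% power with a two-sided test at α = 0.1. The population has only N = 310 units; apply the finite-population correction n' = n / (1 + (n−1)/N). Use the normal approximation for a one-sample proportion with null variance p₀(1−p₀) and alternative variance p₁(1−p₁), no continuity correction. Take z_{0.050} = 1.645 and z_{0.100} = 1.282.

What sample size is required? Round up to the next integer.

n = [z_{α/2}·√(p₀q₀) + z_β·√(p₁q₁)]² / (p₁ − p₀)²
  = [1.645·√(0.12·0.88) + 1.282·√(0.27·0.73)]² / (0.15)²
  = [1.645·0.3250 + 1.282·0.4440]² / 0.0225
  = [1.1037]² / 0.0225
  = 54.14
Finite-population correction (N = 310): 54.14 / (1 + (54.14 − 1)/310) = 46.22.
Round up → n = 47.

n = 47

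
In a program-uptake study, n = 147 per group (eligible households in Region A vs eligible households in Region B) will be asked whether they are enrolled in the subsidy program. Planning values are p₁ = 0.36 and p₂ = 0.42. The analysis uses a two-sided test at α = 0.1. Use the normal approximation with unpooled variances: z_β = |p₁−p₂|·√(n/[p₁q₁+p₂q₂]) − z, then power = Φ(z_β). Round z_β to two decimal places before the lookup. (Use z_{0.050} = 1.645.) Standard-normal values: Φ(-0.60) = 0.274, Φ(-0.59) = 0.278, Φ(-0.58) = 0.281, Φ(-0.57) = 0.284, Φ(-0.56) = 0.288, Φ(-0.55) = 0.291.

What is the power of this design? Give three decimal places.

Power ≈ 0.278

z_β = |p₁−p₂|·√(n/[p₁q₁+p₂q₂]) − z_{α/2}
    = 0.06 · √(147/0.4740) − 1.645
    = 0.06 · 17.6104 − 1.645
    = 1.0566 − 1.645 = -0.5884 → -0.59
Power = Φ(-0.59) = 0.278.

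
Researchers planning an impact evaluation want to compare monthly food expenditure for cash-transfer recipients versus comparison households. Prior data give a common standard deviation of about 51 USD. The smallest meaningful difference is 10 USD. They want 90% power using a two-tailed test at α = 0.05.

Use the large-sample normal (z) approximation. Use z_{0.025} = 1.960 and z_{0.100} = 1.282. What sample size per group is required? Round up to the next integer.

n = (z_{α/2} + z_β)² · (σ₁² + σ₂²) / δ²
  = (1.960 + 1.282)² · (2·51² = 5202) / 10²
  = 10.5106 · 5202 / 100
  = 546.76
Round up → n = 547 per group.

n = 547 per group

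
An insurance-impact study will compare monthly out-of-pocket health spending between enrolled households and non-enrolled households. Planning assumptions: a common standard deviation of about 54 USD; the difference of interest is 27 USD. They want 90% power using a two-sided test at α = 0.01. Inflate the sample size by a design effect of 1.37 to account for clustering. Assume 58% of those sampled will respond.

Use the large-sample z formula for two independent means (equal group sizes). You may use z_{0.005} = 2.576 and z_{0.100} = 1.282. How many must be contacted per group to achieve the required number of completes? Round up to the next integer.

n = (z_{α/2} + z_β)² · (σ₁² + σ₂²) / δ²
  = (2.576 + 1.282)² · (2·54² = 5832) / 27²
  = 14.8842 · 5832 / 729
  = 119.07
Design effect: 1.37 × 119.07 = 163.13.
Adjust for 58% response: 163.13 / 0.58 = 281.26.
Round up → n = 282 per group.

n = 282 per group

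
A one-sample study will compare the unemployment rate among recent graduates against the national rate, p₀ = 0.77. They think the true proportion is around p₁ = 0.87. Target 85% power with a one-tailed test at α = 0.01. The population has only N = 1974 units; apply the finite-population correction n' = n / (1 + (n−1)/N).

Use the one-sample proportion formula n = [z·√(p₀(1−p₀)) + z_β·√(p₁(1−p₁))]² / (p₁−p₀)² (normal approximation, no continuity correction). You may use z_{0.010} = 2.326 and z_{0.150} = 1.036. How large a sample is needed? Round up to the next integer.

n = 162

n = [z_α·√(p₀q₀) + z_β·√(p₁q₁)]² / (p₁ − p₀)²
  = [2.326·√(0.77·0.23) + 1.036·√(0.87·0.13)]² / (0.10)²
  = [2.326·0.4208 + 1.036·0.3363]² / 0.0100
  = [1.3273]² / 0.0100
  = 176.16
Finite-population correction (N = 1974): 176.16 / (1 + (176.16 − 1)/1974) = 161.81.
Round up → n = 162.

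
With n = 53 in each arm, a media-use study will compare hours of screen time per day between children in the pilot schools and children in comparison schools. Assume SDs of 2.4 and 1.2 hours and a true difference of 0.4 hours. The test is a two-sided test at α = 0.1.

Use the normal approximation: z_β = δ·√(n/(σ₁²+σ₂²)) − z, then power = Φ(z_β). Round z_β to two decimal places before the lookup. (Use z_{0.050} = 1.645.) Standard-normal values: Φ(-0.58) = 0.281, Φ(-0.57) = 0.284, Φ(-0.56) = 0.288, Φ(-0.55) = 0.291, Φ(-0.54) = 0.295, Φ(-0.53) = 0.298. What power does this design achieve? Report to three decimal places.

z_β = δ·√(n/(σ₁²+σ₂²)) − z_{α/2}
    = 0.4 · √(53/7.2) − 1.645
    = 0.4 · 2.71314 − 1.645
    = 1.0853 − 1.645 = -0.5597 → -0.56
Power = Φ(-0.56) = 0.288.

Power ≈ 0.288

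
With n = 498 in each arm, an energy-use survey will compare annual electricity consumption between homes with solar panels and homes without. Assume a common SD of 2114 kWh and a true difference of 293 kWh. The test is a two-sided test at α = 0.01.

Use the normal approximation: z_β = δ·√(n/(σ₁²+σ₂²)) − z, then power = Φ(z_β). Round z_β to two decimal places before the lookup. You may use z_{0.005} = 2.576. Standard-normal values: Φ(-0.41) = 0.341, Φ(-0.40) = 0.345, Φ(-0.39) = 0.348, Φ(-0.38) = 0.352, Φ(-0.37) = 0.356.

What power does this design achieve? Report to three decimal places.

Power ≈ 0.348

z_β = δ·√(n/(σ₁²+σ₂²)) − z_{α/2}
    = 293 · √(498/8937992) − 2.576
    = 293 · 0.00746 − 2.576
    = 2.1871 − 2.576 = -0.3889 → -0.39
Power = Φ(-0.39) = 0.348.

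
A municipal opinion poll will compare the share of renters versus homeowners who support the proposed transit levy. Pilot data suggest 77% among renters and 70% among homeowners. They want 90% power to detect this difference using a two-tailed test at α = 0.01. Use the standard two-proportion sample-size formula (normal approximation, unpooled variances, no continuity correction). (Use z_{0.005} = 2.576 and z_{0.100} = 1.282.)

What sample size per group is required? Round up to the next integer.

n = 1176 per group

n = (z_{α/2} + z_β)² · [p₁(1−p₁) + p₂(1−p₂)] / (p₁ − p₂)²
  = (2.576 + 1.282)² · (0.77·0.23 + 0.70·0.30) / (0.07)²
  = (3.858)² · (0.1771 + 0.2100) / 0.0049
  = 14.8842 · 0.3871 / 0.0049
  = 1175.85
Round up → n = 1176 per group.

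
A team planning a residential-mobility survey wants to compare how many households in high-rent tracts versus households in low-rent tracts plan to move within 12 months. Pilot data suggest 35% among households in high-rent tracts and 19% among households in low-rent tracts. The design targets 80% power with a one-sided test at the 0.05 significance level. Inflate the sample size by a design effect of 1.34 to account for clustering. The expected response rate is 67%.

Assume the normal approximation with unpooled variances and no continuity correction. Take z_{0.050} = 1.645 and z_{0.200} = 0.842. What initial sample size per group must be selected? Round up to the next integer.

n = 185 per group

n = (z_α + z_β)² · [p₁(1−p₁) + p₂(1−p₂)] / (p₁ − p₂)²
  = (1.645 + 0.842)² · (0.35·0.65 + 0.19·0.81) / (0.16)²
  = (2.487)² · (0.2275 + 0.1539) / 0.0256
  = 6.1852 · 0.3814 / 0.0256
  = 92.15
Design effect: 1.34 × 92.15 = 123.48.
Adjust for 67% response: 123.48 / 0.67 = 184.30.
Round up → n = 185 per group.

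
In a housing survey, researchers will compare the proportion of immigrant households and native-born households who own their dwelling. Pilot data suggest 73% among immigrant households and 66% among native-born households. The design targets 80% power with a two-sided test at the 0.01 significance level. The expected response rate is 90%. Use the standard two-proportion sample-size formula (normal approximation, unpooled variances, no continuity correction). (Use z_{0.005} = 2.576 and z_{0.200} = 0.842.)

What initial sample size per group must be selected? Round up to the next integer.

n = (z_{α/2} + z_β)² · [p₁(1−p₁) + p₂(1−p₂)] / (p₁ − p₂)²
  = (2.576 + 0.842)² · (0.73·0.27 + 0.66·0.34) / (0.07)²
  = (3.418)² · (0.1971 + 0.2244) / 0.0049
  = 11.6827 · 0.4215 / 0.0049
  = 1004.95
Adjust for 90% response: 1004.95 / 0.90 = 1116.61.
Round up → n = 1117 per group.

n = 1117 per group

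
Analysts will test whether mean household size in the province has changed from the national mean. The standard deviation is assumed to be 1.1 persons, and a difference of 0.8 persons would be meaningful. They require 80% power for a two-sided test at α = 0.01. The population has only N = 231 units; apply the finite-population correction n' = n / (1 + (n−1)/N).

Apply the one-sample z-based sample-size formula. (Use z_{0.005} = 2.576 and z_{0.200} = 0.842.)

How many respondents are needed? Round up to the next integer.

n = 21

n = (z_{α/2} + z_β)² · σ² / δ²
  = (2.576 + 0.842)² · 1.1² / 0.8²
  = 11.6827 · 1.21 / 0.64
  = 22.09
Finite-population correction (N = 231): 22.09 / (1 + (22.09 − 1)/231) = 20.24.
Round up → n = 21.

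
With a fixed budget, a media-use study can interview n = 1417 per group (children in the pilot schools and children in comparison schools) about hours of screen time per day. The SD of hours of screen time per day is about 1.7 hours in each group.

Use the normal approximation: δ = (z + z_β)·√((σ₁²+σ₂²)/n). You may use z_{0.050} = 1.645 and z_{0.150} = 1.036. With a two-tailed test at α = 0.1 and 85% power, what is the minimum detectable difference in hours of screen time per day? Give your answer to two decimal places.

δ = (z_{α/2} + z_β) · √((σ₁²+σ₂²)/n)
  = (1.645 + 1.036) · √(5.78/1417)
  = 2.681 · √0.00408
  = 2.681 · 0.0639
  = 0.1712

Minimum detectable difference ≈ 0.17 hours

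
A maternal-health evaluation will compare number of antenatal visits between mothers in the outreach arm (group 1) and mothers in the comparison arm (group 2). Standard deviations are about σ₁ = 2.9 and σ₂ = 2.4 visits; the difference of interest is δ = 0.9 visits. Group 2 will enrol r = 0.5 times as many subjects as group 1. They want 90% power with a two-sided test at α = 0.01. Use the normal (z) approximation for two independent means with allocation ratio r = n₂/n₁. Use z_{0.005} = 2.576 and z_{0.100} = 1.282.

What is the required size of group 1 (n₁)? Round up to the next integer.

n₁ = 367

n₁ = (z_{α/2} + z_β)² · (σ₁² + σ₂²/r) / δ²
   = (2.576 + 1.282)² · (2.9² + 2.4²/0.5) / 0.9²
   = 14.8842 · (8.41 + 11.52) / 0.81
   = 14.8842 · 19.93 / 0.81
   = 366.22
Round up → n₁ = 367; n₂ = r·n₁ = 0.5 × 367 = 184.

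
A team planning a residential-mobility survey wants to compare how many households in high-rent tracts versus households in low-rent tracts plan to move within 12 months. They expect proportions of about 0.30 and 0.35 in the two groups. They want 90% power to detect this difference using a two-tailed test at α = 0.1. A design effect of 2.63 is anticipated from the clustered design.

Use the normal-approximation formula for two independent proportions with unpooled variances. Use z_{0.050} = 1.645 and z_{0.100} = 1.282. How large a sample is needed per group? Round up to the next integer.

n = (z_{α/2} + z_β)² · [p₁(1−p₁) + p₂(1−p₂)] / (p₁ − p₂)²
  = (1.645 + 1.282)² · (0.30·0.70 + 0.35·0.65) / (-0.05)²
  = (2.927)² · (0.2100 + 0.2275) / 0.0025
  = 8.5673 · 0.4375 / 0.0025
  = 1499.28
Design effect: 2.63 × 1499.28 = 3943.11.
Round up → n = 3944 per group.

n = 3944 per group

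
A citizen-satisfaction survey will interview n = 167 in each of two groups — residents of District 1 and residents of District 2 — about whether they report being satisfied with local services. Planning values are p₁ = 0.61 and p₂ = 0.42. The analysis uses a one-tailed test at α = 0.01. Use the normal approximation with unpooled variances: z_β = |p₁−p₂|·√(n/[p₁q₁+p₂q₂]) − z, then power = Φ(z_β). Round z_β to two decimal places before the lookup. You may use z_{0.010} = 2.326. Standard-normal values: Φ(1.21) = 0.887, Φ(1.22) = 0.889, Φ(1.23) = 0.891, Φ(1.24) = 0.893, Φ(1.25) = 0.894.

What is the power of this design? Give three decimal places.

Power ≈ 0.887

z_β = |p₁−p₂|·√(n/[p₁q₁+p₂q₂]) − z_α
    = 0.19 · √(167/0.4815) − 2.326
    = 0.19 · 18.6234 − 2.326
    = 3.5385 − 2.326 = 1.2125 → 1.21
Power = Φ(1.21) = 0.887.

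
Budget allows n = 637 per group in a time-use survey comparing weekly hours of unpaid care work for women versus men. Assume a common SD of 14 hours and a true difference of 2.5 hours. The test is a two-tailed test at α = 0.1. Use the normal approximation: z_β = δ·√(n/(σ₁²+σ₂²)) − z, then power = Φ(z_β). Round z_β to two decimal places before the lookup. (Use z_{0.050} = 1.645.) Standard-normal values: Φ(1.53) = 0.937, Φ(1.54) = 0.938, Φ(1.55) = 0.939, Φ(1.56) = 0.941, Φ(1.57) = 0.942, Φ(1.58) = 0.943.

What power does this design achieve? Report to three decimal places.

z_β = δ·√(n/(σ₁²+σ₂²)) − z_{α/2}
    = 2.5 · √(637/392) − 1.645
    = 2.5 · 1.27475 − 1.645
    = 3.1869 − 1.645 = 1.5419 → 1.54
Power = Φ(1.54) = 0.938.

Power ≈ 0.938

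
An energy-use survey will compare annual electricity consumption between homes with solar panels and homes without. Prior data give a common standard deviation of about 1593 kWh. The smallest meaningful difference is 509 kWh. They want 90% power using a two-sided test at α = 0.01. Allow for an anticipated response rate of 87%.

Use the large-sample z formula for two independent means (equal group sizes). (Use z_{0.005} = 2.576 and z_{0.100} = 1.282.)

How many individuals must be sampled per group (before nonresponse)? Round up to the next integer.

n = (z_{α/2} + z_β)² · (σ₁² + σ₂²) / δ²
  = (2.576 + 1.282)² · (2·1593² = 5075298) / 509²
  = 14.8842 · 5075298 / 259081
  = 291.58
Adjust for 87% response: 291.58 / 0.87 = 335.14.
Round up → n = 336 per group.

n = 336 per group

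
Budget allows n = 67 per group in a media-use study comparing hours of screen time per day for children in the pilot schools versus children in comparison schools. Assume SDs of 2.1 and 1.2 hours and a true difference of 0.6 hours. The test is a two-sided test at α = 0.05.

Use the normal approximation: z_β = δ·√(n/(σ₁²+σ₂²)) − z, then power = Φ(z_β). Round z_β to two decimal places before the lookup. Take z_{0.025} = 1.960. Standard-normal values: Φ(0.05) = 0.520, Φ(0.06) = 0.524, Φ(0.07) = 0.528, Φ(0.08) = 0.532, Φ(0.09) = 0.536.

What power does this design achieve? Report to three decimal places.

z_β = δ·√(n/(σ₁²+σ₂²)) − z_{α/2}
    = 0.6 · √(67/5.85) − 1.960
    = 0.6 · 3.38423 − 1.960
    = 2.0305 − 1.960 = 0.0705 → 0.07
Power = Φ(0.07) = 0.528.

Power ≈ 0.528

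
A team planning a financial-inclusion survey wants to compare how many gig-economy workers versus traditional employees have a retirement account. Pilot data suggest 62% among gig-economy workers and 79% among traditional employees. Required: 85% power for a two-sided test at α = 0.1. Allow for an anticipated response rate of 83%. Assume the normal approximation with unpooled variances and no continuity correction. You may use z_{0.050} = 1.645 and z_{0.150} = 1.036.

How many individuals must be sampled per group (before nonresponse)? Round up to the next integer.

n = (z_{α/2} + z_β)² · [p₁(1−p₁) + p₂(1−p₂)] / (p₁ − p₂)²
  = (1.645 + 1.036)² · (0.62·0.38 + 0.79·0.21) / (-0.17)²
  = (2.681)² · (0.2356 + 0.1659) / 0.0289
  = 7.1878 · 0.4015 / 0.0289
  = 99.86
Adjust for 83% response: 99.86 / 0.83 = 120.31.
Round up → n = 121 per group.

n = 121 per group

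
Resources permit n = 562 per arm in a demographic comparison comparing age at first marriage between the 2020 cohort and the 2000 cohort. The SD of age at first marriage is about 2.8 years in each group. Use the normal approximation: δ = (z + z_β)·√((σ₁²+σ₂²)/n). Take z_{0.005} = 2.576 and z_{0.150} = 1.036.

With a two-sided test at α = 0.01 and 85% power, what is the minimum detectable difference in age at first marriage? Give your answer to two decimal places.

δ = (z_{α/2} + z_β) · √((σ₁²+σ₂²)/n)
  = (2.576 + 1.036) · √(15.68/562)
  = 3.612 · √0.0279
  = 3.612 · 0.1670
  = 0.6033

Minimum detectable difference ≈ 0.60 years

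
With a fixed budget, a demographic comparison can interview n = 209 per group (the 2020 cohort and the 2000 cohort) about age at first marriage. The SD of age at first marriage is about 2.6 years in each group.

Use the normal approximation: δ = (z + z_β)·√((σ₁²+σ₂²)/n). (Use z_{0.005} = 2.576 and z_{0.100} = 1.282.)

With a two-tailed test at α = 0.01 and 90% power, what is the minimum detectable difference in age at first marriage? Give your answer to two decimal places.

Minimum detectable difference ≈ 0.98 years

δ = (z_{α/2} + z_β) · √((σ₁²+σ₂²)/n)
  = (2.576 + 1.282) · √(13.52/209)
  = 3.858 · √0.06469
  = 3.858 · 0.2543
  = 0.9812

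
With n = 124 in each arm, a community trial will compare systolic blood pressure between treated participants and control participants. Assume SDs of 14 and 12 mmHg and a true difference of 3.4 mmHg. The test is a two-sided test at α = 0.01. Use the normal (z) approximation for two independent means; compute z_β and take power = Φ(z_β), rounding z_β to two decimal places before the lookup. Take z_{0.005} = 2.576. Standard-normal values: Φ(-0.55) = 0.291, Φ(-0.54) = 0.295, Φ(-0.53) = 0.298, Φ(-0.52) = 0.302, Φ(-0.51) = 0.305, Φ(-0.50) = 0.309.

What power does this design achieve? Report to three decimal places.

Power ≈ 0.302

z_β = δ·√(n/(σ₁²+σ₂²)) − z_{α/2}
    = 3.4 · √(124/340) − 2.576
    = 3.4 · 0.60391 − 2.576
    = 2.0533 − 2.576 = -0.5227 → -0.52
Power = Φ(-0.52) = 0.302.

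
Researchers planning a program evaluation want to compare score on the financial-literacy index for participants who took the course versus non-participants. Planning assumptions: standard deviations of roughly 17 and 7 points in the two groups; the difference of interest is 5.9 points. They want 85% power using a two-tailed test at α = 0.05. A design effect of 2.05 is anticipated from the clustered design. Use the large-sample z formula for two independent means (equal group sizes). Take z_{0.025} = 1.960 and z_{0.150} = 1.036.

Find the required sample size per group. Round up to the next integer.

n = 179 per group

n = (z_{α/2} + z_β)² · (σ₁² + σ₂²) / δ²
  = (1.960 + 1.036)² · (17² + 7² = 338) / 5.9²
  = 8.9760 · 338 / 34.81
  = 87.16
Design effect: 2.05 × 87.16 = 178.67.
Round up → n = 179 per group.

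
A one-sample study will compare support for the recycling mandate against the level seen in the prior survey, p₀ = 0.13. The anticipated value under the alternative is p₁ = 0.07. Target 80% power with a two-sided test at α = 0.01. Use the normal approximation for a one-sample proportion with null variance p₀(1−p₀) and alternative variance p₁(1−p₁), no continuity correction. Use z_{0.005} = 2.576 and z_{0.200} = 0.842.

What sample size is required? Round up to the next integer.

n = 325

n = [z_{α/2}·√(p₀q₀) + z_β·√(p₁q₁)]² / (p₁ − p₀)²
  = [2.576·√(0.13·0.87) + 0.842·√(0.07·0.93)]² / (-0.06)²
  = [2.576·0.3363 + 0.842·0.2551]² / 0.0036
  = [1.0812]² / 0.0036
  = 324.69
Round up → n = 325.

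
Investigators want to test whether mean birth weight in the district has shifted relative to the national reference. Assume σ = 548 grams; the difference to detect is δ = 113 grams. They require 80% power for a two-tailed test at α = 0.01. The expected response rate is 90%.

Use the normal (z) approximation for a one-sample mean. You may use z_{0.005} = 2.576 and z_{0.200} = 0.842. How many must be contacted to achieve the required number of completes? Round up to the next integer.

n = 306

n = (z_{α/2} + z_β)² · σ² / δ²
  = (2.576 + 0.842)² · 548² / 113²
  = 11.6827 · 300304 / 12769
  = 274.76
Adjust for 90% response: 274.76 / 0.90 = 305.29.
Round up → n = 306.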